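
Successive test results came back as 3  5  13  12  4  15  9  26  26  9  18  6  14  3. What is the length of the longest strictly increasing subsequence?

5

Track the smallest tail for each achievable length (strict):
3 → extends → [3]
5 → extends → [3, 5]
13 → extends → [3, 5, 13]
12 → replaces 13 → [3, 5, 12]
4 → replaces 5 → [3, 4, 12]
15 → extends → [3, 4, 12, 15]
9 → replaces 12 → [3, 4, 9, 15]
26 → extends → [3, 4, 9, 15, 26]
26 → already a tail → [3, 4, 9, 15, 26]
9 → already a tail → [3, 4, 9, 15, 26]
18 → replaces 26 → [3, 4, 9, 15, 18]
6 → replaces 9 → [3, 4, 6, 15, 18]
14 → replaces 15 → [3, 4, 6, 14, 18]
3 → already a tail → [3, 4, 6, 14, 18]
Five tails, so the longest strictly increasing subsequence has length 5 (e.g. 3, 5, 13, 15, 26).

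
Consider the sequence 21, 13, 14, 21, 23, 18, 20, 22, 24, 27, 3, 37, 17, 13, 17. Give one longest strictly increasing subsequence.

13, 14, 18, 20, 22, 24, 27, 37

Patience tails give the LIS length; then backtrack through the dp parents:
21 → extends → [21]
13 → replaces 21 → [13]
14 → extends → [13, 14]
21 → extends → [13, 14, 21]
23 → extends → [13, 14, 21, 23]
18 → replaces 21 → [13, 14, 18, 23]
20 → replaces 23 → [13, 14, 18, 20]
22 → extends → [13, 14, 18, 20, 22]
24 → extends → [13, 14, 18, 20, 22, 24]
27 → extends → [13, 14, 18, 20, 22, 24, 27]
3 → replaces 13 → [3, 14, 18, 20, 22, 24, 27]
37 → extends → [3, 14, 18, 20, 22, 24, 27, 37]
17 → replaces 18 → [3, 14, 17, 20, 22, 24, 27, 37]
13 → replaces 14 → [3, 13, 17, 20, 22, 24, 27, 37]
17 → already a tail → [3, 13, 17, 20, 22, 24, 27, 37]
Length 8; one witness is 13, 14, 18, 20, 22, 24, 27, 37.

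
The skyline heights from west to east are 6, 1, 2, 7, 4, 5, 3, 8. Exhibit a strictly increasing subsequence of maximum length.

Patience tails give the LIS length; then backtrack through the dp parents:
6 → extends → [6]
1 → replaces 6 → [1]
2 → extends → [1, 2]
7 → extends → [1, 2, 7]
4 → replaces 7 → [1, 2, 4]
5 → extends → [1, 2, 4, 5]
3 → replaces 4 → [1, 2, 3, 5]
8 → extends → [1, 2, 3, 5, 8]
Length 5; one witness is 1, 2, 4, 5, 8.

1, 2, 4, 5, 8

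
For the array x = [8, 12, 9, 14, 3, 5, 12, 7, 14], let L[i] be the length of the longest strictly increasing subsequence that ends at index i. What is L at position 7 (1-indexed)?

3

dp[i] = 1 + max{dp[j] : j<i, x[j]<x[i]} (or 1 if no such j):
i:      1  2  3  4  5  6  7  8  9
x[i]:   8 12  9 14  3  5 12  7 14
dp:     1  2  2  3  1  2  3  3  4
At index 7 the value is 3.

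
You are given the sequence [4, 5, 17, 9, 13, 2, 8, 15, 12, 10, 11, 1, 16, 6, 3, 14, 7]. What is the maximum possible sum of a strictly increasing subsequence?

Let S[i] be the best sum of a strictly increasing subsequence ending at i:
i:      1  2  3  4  5  6  7  8  9 10 11 12 13 14 15 16 17
a[i]:   4  5 17  9 13  2  8 15 12 10 11  1 16  6  3 14  7
S:      4  9 26 18 31  2 17 46 30 28 39  1 62 15  5 53 22
Maximum is 62 (e.g. 4 + 5 + 9 + 13 + 15 + 16).

62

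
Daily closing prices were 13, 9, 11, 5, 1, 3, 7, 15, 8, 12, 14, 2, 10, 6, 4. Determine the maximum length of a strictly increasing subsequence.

Track the smallest tail for each achievable length (strict):
13 → extends → [13]
9 → replaces 13 → [9]
11 → extends → [9, 11]
5 → replaces 9 → [5, 11]
1 → replaces 5 → [1, 11]
3 → replaces 11 → [1, 3]
7 → extends → [1, 3, 7]
15 → extends → [1, 3, 7, 15]
8 → replaces 15 → [1, 3, 7, 8]
12 → extends → [1, 3, 7, 8, 12]
14 → extends → [1, 3, 7, 8, 12, 14]
2 → replaces 3 → [1, 2, 7, 8, 12, 14]
10 → replaces 12 → [1, 2, 7, 8, 10, 14]
6 → replaces 7 → [1, 2, 6, 8, 10, 14]
4 → replaces 6 → [1, 2, 4, 8, 10, 14]
Six tails, so the longest strictly increasing subsequence has length 6 (e.g. 1, 3, 7, 8, 12, 14).

6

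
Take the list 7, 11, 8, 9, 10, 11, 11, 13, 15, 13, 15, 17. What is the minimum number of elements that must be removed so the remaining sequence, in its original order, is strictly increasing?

Fewest deletions = n − (longest strictly increasing subsequence).
i:      1  2  3  4  5  6  7  8  9 10 11 12
a[i]:   7 11  8  9 10 11 11 13 15 13 15 17
dp:     1  2  2  3  4  5  5  6  7  6  7  8
max dp = 8, so deletions = 12 − 8 = 4.

4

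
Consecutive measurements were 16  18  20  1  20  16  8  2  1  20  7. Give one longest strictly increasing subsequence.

16, 18, 20

Patience tails give the LIS length; then backtrack through the dp parents:
16 → extends → [16]
18 → extends → [16, 18]
20 → extends → [16, 18, 20]
1 → replaces 16 → [1, 18, 20]
20 → already a tail → [1, 18, 20]
16 → replaces 18 → [1, 16, 20]
8 → replaces 16 → [1, 8, 20]
2 → replaces 8 → [1, 2, 20]
1 → already a tail → [1, 2, 20]
20 → already a tail → [1, 2, 20]
7 → replaces 20 → [1, 2, 7]
Length 3; one witness is 16, 18, 20.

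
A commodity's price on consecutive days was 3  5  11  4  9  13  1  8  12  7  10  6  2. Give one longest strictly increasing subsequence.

3, 5, 11, 13

Patience tails give the LIS length; then backtrack through the dp parents:
3 → extends → [3]
5 → extends → [3, 5]
11 → extends → [3, 5, 11]
4 → replaces 5 → [3, 4, 11]
9 → replaces 11 → [3, 4, 9]
13 → extends → [3, 4, 9, 13]
1 → replaces 3 → [1, 4, 9, 13]
8 → replaces 9 → [1, 4, 8, 13]
12 → replaces 13 → [1, 4, 8, 12]
7 → replaces 8 → [1, 4, 7, 12]
10 → replaces 12 → [1, 4, 7, 10]
6 → replaces 7 → [1, 4, 6, 10]
2 → replaces 4 → [1, 2, 6, 10]
Length 4; one witness is 3, 5, 11, 13.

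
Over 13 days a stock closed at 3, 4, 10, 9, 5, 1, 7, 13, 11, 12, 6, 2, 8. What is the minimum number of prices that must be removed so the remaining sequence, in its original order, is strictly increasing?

Fewest deletions = n − (longest strictly increasing subsequence).
i:      1  2  3  4  5  6  7  8  9 10 11 12 13
a[i]:   3  4 10  9  5  1  7 13 11 12  6  2  8
dp:     1  2  3  3  3  1  4  5  5  6  4  2  5
max dp = 6, so deletions = 13 − 6 = 7.

7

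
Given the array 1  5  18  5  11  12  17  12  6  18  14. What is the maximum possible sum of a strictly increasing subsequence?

64

Let S[i] be the best sum of a strictly increasing subsequence ending at i:
i:      1  2  3  4  5  6  7  8  9 10 11
a[i]:   1  5 18  5 11 12 17 12  6 18 14
S:      1  6 24  6 17 29 46 29 12 64 43
Maximum is 64 (e.g. 1 + 5 + 11 + 12 + 17 + 18).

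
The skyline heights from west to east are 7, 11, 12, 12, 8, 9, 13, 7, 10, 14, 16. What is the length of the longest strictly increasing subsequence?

Track the smallest tail for each achievable length (strict):
7 → extends → [7]
11 → extends → [7, 11]
12 → extends → [7, 11, 12]
12 → already a tail → [7, 11, 12]
8 → replaces 11 → [7, 8, 12]
9 → replaces 12 → [7, 8, 9]
13 → extends → [7, 8, 9, 13]
7 → already a tail → [7, 8, 9, 13]
10 → replaces 13 → [7, 8, 9, 10]
14 → extends → [7, 8, 9, 10, 14]
16 → extends → [7, 8, 9, 10, 14, 16]
Six tails, so the longest strictly increasing subsequence has length 6 (e.g. 7, 11, 12, 13, 14, 16).

6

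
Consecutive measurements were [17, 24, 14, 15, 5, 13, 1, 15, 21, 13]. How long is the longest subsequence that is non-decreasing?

4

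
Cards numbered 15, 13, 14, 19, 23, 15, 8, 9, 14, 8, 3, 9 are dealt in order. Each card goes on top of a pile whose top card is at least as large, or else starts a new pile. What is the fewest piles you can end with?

Place each on the leftmost legal pile:
15 → new pile 1 (tops now [15])
13 → pile 1 (tops now [13])
14 → new pile 2 (tops now [13, 14])
19 → new pile 3 (tops now [13, 14, 19])
23 → new pile 4 (tops now [13, 14, 19, 23])
15 → pile 3 (tops now [13, 14, 15, 23])
8 → pile 1 (tops now [8, 14, 15, 23])
9 → pile 2 (tops now [8, 9, 15, 23])
14 → pile 3 (tops now [8, 9, 14, 23])
8 → pile 1 (tops now [8, 9, 14, 23])
3 → pile 1 (tops now [3, 9, 14, 23])
9 → pile 2 (tops now [3, 9, 14, 23])
Four piles.

4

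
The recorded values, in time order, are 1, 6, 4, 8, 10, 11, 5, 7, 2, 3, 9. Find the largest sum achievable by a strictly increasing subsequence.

Let S[i] be the best sum of a strictly increasing subsequence ending at i:
i:      1  2  3  4  5  6  7  8  9 10 11
a[i]:   1  6  4  8 10 11  5  7  2  3  9
S:      1  7  5 15 25 36 10 17  3  6 26
Maximum is 36 (e.g. 1 + 6 + 8 + 10 + 11).

36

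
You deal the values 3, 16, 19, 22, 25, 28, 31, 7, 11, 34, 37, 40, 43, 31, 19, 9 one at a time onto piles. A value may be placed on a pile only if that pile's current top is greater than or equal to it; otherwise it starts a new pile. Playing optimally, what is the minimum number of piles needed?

11

The minimum number of non-increasing subsequences covering a sequence equals the length of its longest strictly increasing subsequence.
LIS length is 11 (e.g. 3, 16, 19, 22, 25, 28, 31, 34, 37, 40, 43), so 11 piles are needed.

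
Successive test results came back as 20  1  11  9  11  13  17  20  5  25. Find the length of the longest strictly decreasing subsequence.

4

Negate each value so 'decreasing' becomes 'increasing', then run patience tails on the negated sequence:
-20 → extends → [-20]
-1 → extends → [-20, -1]
-11 → replaces -1 → [-20, -11]
-9 → extends → [-20, -11, -9]
-11 → already a tail → [-20, -11, -9]
-13 → replaces -11 → [-20, -13, -9]
-17 → replaces -13 → [-20, -17, -9]
-20 → already a tail → [-20, -17, -9]
-5 → extends → [-20, -17, -9, -5]
-25 → replaces -20 → [-25, -17, -9, -5]
Four tails, so the longest strictly decreasing subsequence of the original has length 4.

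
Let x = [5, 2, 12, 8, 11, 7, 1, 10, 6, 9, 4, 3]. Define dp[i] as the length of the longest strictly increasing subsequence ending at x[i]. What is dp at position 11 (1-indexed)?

2

dp[i] = 1 + max{dp[j] : j<i, x[j]<x[i]} (or 1 if no such j):
i:      1  2  3  4  5  6  7  8  9 10 11 12
x[i]:   5  2 12  8 11  7  1 10  6  9  4  3
dp:     1  1  2  2  3  2  1  3  2  3  2  2
At index 11 the value is 2.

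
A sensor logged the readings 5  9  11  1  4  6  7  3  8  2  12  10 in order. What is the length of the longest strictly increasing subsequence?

6

Track the smallest tail for each achievable length (strict):
5 → extends → [5]
9 → extends → [5, 9]
11 → extends → [5, 9, 11]
1 → replaces 5 → [1, 9, 11]
4 → replaces 9 → [1, 4, 11]
6 → replaces 11 → [1, 4, 6]
7 → extends → [1, 4, 6, 7]
3 → replaces 4 → [1, 3, 6, 7]
8 → extends → [1, 3, 6, 7, 8]
2 → replaces 3 → [1, 2, 6, 7, 8]
12 → extends → [1, 2, 6, 7, 8, 12]
10 → replaces 12 → [1, 2, 6, 7, 8, 10]
Six tails, so the longest strictly increasing subsequence has length 6 (e.g. 1, 4, 6, 7, 8, 12).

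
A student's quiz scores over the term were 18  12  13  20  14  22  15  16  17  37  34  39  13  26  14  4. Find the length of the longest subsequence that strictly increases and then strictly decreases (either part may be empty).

inc[i] = longest strictly increasing subsequence ending at i; dec[i] = longest strictly decreasing subsequence starting at i:
i:      1  2  3  4  5  6  7  8  9 10 11 12 13 14 15 16
a[i]:  18 12 13 20 14 22 15 16 17 37 34 39 13 26 14  4
inc:    1  1  2  3  3  4  4  5  6  7  7  8  2  7  3  1
dec:    4  2  2  4  3  4  3  3  3  5  4  4  2  3  2  1
Best peak at i=10 (value 37): inc=7, dec=5, length 7+5−1 = 11.

11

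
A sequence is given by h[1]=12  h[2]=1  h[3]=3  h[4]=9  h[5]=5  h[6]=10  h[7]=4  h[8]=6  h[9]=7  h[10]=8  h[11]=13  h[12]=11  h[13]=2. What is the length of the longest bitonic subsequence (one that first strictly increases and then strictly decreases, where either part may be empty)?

9

inc[i] = longest strictly increasing subsequence ending at i; dec[i] = longest strictly decreasing subsequence starting at i:
i:      1  2  3  4  5  6  7  8  9 10 11 12 13
h[i]:  12  1  3  9  5 10  4  6  7  8 13 11  2
inc:    1  1  2  3  3  4  3  4  5  6  7  7  2
dec:    5  1  2  4  3  3  2  2  2  2  3  2  1
Best peak at i=11 (value 13): inc=7, dec=3, length 7+3−1 = 9.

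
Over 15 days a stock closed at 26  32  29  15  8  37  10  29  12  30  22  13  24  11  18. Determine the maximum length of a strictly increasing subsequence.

Track the smallest tail for each achievable length (strict):
26 → extends → [26]
32 → extends → [26, 32]
29 → replaces 32 → [26, 29]
15 → replaces 26 → [15, 29]
8 → replaces 15 → [8, 29]
37 → extends → [8, 29, 37]
10 → replaces 29 → [8, 10, 37]
29 → replaces 37 → [8, 10, 29]
12 → replaces 29 → [8, 10, 12]
30 → extends → [8, 10, 12, 30]
22 → replaces 30 → [8, 10, 12, 22]
13 → replaces 22 → [8, 10, 12, 13]
24 → extends → [8, 10, 12, 13, 24]
11 → replaces 12 → [8, 10, 11, 13, 24]
18 → replaces 24 → [8, 10, 11, 13, 18]
Five tails, so the longest strictly increasing subsequence has length 5 (e.g. 8, 10, 12, 22, 24).

5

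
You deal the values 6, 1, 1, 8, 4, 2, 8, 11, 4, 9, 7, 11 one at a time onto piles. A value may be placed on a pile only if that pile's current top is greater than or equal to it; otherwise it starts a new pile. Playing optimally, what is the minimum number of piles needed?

The minimum number of non-increasing subsequences covering a sequence equals the length of its longest strictly increasing subsequence.
LIS length is 5 (e.g. 1, 4, 8, 9, 11), so 5 piles are needed.

5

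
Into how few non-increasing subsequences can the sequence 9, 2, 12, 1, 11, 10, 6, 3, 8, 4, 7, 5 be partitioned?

4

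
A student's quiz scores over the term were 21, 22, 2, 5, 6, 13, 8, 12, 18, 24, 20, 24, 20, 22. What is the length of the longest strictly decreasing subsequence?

Let dp[i] be the longest strictly decreasing subsequence ending at i:
i:      1  2  3  4  5  6  7  8  9 10 11 12 13 14
a[i]:  21 22  2  5  6 13  8 12 18 24 20 24 20 22
dp:     1  1  2  2  2  2  3  3  2  1  2  1  2  2
Maximum is 3.

3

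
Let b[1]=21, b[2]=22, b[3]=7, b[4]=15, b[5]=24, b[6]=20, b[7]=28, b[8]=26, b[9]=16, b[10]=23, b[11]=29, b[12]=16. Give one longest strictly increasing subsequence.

Patience tails give the LIS length; then backtrack through the dp parents:
21 → extends → [21]
22 → extends → [21, 22]
7 → replaces 21 → [7, 22]
15 → replaces 22 → [7, 15]
24 → extends → [7, 15, 24]
20 → replaces 24 → [7, 15, 20]
28 → extends → [7, 15, 20, 28]
26 → replaces 28 → [7, 15, 20, 26]
16 → replaces 20 → [7, 15, 16, 26]
23 → replaces 26 → [7, 15, 16, 23]
29 → extends → [7, 15, 16, 23, 29]
16 → already a tail → [7, 15, 16, 23, 29]
Length 5; one witness is 21, 22, 24, 28, 29.

21, 22, 24, 28, 29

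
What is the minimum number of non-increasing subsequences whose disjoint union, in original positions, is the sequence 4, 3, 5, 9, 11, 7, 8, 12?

5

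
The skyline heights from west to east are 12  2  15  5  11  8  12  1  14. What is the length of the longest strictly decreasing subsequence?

4

Negate each value so 'decreasing' becomes 'increasing', then run patience tails on the negated sequence:
-12 → extends → [-12]
-2 → extends → [-12, -2]
-15 → replaces -12 → [-15, -2]
-5 → replaces -2 → [-15, -5]
-11 → replaces -5 → [-15, -11]
-8 → extends → [-15, -11, -8]
-12 → replaces -11 → [-15, -12, -8]
-1 → extends → [-15, -12, -8, -1]
-14 → replaces -12 → [-15, -14, -8, -1]
Four tails, so the longest strictly decreasing subsequence of the original has length 4.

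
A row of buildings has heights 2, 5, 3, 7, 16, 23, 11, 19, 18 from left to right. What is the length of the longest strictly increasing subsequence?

5

Track the smallest tail for each achievable length (strict):
2 → extends → [2]
5 → extends → [2, 5]
3 → replaces 5 → [2, 3]
7 → extends → [2, 3, 7]
16 → extends → [2, 3, 7, 16]
23 → extends → [2, 3, 7, 16, 23]
11 → replaces 16 → [2, 3, 7, 11, 23]
19 → replaces 23 → [2, 3, 7, 11, 19]
18 → replaces 19 → [2, 3, 7, 11, 18]
Five tails, so the longest strictly increasing subsequence has length 5 (e.g. 2, 5, 7, 16, 23).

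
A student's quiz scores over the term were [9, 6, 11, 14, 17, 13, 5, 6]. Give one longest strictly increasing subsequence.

Patience tails give the LIS length; then backtrack through the dp parents:
9 → extends → [9]
6 → replaces 9 → [6]
11 → extends → [6, 11]
14 → extends → [6, 11, 14]
17 → extends → [6, 11, 14, 17]
13 → replaces 14 → [6, 11, 13, 17]
5 → replaces 6 → [5, 11, 13, 17]
6 → replaces 11 → [5, 6, 13, 17]
Length 4; one witness is 9, 11, 14, 17.

9, 11, 14, 17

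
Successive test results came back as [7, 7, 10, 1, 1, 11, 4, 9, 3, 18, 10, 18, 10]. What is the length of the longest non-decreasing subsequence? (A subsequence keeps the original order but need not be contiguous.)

Let dp[i] be the length of the longest such subsequence ending at index i:
i:      1  2  3  4  5  6  7  8  9 10 11 12 13
a[i]:   7  7 10  1  1 11  4  9  3 18 10 18 10
dp:     1  2  3  1  2  4  3  4  3  5  5  6  6
Maximum dp value is 6.

6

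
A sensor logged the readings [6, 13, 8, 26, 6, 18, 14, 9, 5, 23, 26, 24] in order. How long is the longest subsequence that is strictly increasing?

Let dp[i] be the length of the longest such subsequence ending at index i:
i:      1  2  3  4  5  6  7  8  9 10 11 12
a[i]:   6 13  8 26  6 18 14  9  5 23 26 24
dp:     1  2  2  3  1  3  3  3  1  4  5  5
Maximum dp value is 5.

5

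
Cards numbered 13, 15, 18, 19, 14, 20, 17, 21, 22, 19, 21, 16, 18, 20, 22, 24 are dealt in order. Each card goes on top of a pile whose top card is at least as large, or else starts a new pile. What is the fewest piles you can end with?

8

Place each on the leftmost legal pile:
13 → new pile 1 (tops now [13])
15 → new pile 2 (tops now [13, 15])
18 → new pile 3 (tops now [13, 15, 18])
19 → new pile 4 (tops now [13, 15, 18, 19])
14 → pile 2 (tops now [13, 14, 18, 19])
20 → new pile 5 (tops now [13, 14, 18, 19, 20])
17 → pile 3 (tops now [13, 14, 17, 19, 20])
21 → new pile 6 (tops now [13, 14, 17, 19, 20, 21])
22 → new pile 7 (tops now [13, 14, 17, 19, 20, 21, 22])
19 → pile 4 (tops now [13, 14, 17, 19, 20, 21, 22])
21 → pile 6 (tops now [13, 14, 17, 19, 20, 21, 22])
16 → pile 3 (tops now [13, 14, 16, 19, 20, 21, 22])
18 → pile 4 (tops now [13, 14, 16, 18, 20, 21, 22])
20 → pile 5 (tops now [13, 14, 16, 18, 20, 21, 22])
22 → pile 7 (tops now [13, 14, 16, 18, 20, 21, 22])
24 → new pile 8 (tops now [13, 14, 16, 18, 20, 21, 22, 24])
Eight piles.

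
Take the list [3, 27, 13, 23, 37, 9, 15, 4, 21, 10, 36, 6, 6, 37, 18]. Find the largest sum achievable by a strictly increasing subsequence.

Let S[i] be the best sum of a strictly increasing subsequence ending at i:
i:       1   2   3   4   5   6   7   8   9  10  11  12  13  14  15
a[i]:    3  27  13  23  37   9  15   4  21  10  36   6   6  37  18
S:       3  30  16  39  76  12  31   7  52  22  88  13  13 125  49
Maximum is 125 (e.g. 3 + 13 + 15 + 21 + 36 + 37).

125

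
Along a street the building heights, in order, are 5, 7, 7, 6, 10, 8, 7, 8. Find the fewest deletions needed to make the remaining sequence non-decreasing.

Fewest deletions = n − (longest non-decreasing subsequence).
Patience tails:
5 → extends → [5]
7 → extends → [5, 7]
7 → extends → [5, 7, 7]
6 → replaces 7 → [5, 6, 7]
10 → extends → [5, 6, 7, 10]
8 → replaces 10 → [5, 6, 7, 8]
7 → replaces 8 → [5, 6, 7, 7]
8 → extends → [5, 6, 7, 7, 8]
Longest non-decreasing subsequence has length 5, so deletions = 8 − 5 = 3.

3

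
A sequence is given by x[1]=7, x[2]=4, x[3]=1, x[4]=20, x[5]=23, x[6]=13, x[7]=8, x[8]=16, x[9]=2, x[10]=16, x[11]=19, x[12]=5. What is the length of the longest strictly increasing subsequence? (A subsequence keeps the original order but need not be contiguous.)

4

Let dp[i] be the length of the longest such subsequence ending at index i:
i:      1  2  3  4  5  6  7  8  9 10 11 12
x[i]:   7  4  1 20 23 13  8 16  2 16 19  5
dp:     1  1  1  2  3  2  2  3  2  3  4  3
Maximum dp value is 4.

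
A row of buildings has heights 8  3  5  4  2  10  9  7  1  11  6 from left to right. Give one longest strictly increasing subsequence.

3, 5, 10, 11

Patience tails give the LIS length; then backtrack through the dp parents:
8 → extends → [8]
3 → replaces 8 → [3]
5 → extends → [3, 5]
4 → replaces 5 → [3, 4]
2 → replaces 3 → [2, 4]
10 → extends → [2, 4, 10]
9 → replaces 10 → [2, 4, 9]
7 → replaces 9 → [2, 4, 7]
1 → replaces 2 → [1, 4, 7]
11 → extends → [1, 4, 7, 11]
6 → replaces 7 → [1, 4, 6, 11]
Length 4; one witness is 3, 5, 10, 11.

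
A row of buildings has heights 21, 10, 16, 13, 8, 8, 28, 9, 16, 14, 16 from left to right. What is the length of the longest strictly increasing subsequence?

4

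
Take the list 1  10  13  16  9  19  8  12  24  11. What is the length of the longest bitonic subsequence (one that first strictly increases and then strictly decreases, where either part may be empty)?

7

inc[i] = longest strictly increasing subsequence ending at i; dec[i] = longest strictly decreasing subsequence starting at i:
i:      1  2  3  4  5  6  7  8  9 10
a[i]:   1 10 13 16  9 19  8 12 24 11
inc:    1  2  3  4  2  5  2  3  6  3
dec:    1  3  3  3  2  3  1  2  2  1
Best peak at i=6 (value 19): inc=5, dec=3, length 5+3−1 = 7.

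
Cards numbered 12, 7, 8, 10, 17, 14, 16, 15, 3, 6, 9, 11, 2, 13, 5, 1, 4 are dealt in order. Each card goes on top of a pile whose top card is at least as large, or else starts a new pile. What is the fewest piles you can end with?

Place each on the leftmost legal pile:
12 → new pile 1 (tops now [12])
7 → pile 1 (tops now [7])
8 → new pile 2 (tops now [7, 8])
10 → new pile 3 (tops now [7, 8, 10])
17 → new pile 4 (tops now [7, 8, 10, 17])
14 → pile 4 (tops now [7, 8, 10, 14])
16 → new pile 5 (tops now [7, 8, 10, 14, 16])
15 → pile 5 (tops now [7, 8, 10, 14, 15])
3 → pile 1 (tops now [3, 8, 10, 14, 15])
6 → pile 2 (tops now [3, 6, 10, 14, 15])
9 → pile 3 (tops now [3, 6, 9, 14, 15])
11 → pile 4 (tops now [3, 6, 9, 11, 15])
2 → pile 1 (tops now [2, 6, 9, 11, 15])
13 → pile 5 (tops now [2, 6, 9, 11, 13])
5 → pile 2 (tops now [2, 5, 9, 11, 13])
1 → pile 1 (tops now [1, 5, 9, 11, 13])
4 → pile 2 (tops now [1, 4, 9, 11, 13])
Five piles.

5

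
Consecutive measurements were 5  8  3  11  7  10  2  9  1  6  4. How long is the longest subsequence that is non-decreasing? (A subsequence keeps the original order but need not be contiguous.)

Let dp[i] be the length of the longest such subsequence ending at index i:
i:      1  2  3  4  5  6  7  8  9 10 11
a[i]:   5  8  3 11  7 10  2  9  1  6  4
dp:     1  2  1  3  2  3  1  3  1  2  2
Maximum dp value is 3.

3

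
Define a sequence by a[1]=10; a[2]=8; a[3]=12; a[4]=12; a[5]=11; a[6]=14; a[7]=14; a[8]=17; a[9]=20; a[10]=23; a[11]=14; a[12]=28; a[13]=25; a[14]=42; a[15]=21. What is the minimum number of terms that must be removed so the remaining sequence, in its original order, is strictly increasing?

Fewest deletions = n − (longest strictly increasing subsequence).
Patience tails:
10 → extends → [10]
8 → replaces 10 → [8]
12 → extends → [8, 12]
12 → already a tail → [8, 12]
11 → replaces 12 → [8, 11]
14 → extends → [8, 11, 14]
14 → already a tail → [8, 11, 14]
17 → extends → [8, 11, 14, 17]
20 → extends → [8, 11, 14, 17, 20]
23 → extends → [8, 11, 14, 17, 20, 23]
14 → already a tail → [8, 11, 14, 17, 20, 23]
28 → extends → [8, 11, 14, 17, 20, 23, 28]
25 → replaces 28 → [8, 11, 14, 17, 20, 23, 25]
42 → extends → [8, 11, 14, 17, 20, 23, 25, 42]
21 → replaces 23 → [8, 11, 14, 17, 20, 21, 25, 42]
Longest strictly increasing subsequence has length 8, so deletions = 15 − 8 = 7.

7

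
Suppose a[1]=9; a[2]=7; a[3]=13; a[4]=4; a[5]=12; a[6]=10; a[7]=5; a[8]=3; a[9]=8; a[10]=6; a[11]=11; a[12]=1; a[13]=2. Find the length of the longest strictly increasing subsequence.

4

Let dp[i] be the length of the longest such subsequence ending at index i:
i:      1  2  3  4  5  6  7  8  9 10 11 12 13
a[i]:   9  7 13  4 12 10  5  3  8  6 11  1  2
dp:     1  1  2  1  2  2  2  1  3  3  4  1  2
Maximum dp value is 4.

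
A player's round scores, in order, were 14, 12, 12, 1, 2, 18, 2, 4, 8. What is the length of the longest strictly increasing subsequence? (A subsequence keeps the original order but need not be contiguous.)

4

Track the smallest tail for each achievable length (strict):
14 → extends → [14]
12 → replaces 14 → [12]
12 → already a tail → [12]
1 → replaces 12 → [1]
2 → extends → [1, 2]
18 → extends → [1, 2, 18]
2 → already a tail → [1, 2, 18]
4 → replaces 18 → [1, 2, 4]
8 → extends → [1, 2, 4, 8]
Four tails, so the longest strictly increasing subsequence has length 4 (e.g. 1, 2, 4, 8).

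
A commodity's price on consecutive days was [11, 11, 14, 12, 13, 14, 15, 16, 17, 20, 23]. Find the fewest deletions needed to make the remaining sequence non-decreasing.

1

Fewest deletions = n − (longest non-decreasing subsequence).
i:      1  2  3  4  5  6  7  8  9 10 11
a[i]:  11 11 14 12 13 14 15 16 17 20 23
dp:     1  2  3  3  4  5  6  7  8  9 10
max dp = 10, so deletions = 11 − 10 = 1.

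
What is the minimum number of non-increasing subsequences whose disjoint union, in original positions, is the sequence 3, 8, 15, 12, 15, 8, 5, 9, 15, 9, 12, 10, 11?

5

Place each on the leftmost legal pile:
3 → new pile 1 (tops now [3])
8 → new pile 2 (tops now [3, 8])
15 → new pile 3 (tops now [3, 8, 15])
12 → pile 3 (tops now [3, 8, 12])
15 → new pile 4 (tops now [3, 8, 12, 15])
8 → pile 2 (tops now [3, 8, 12, 15])
5 → pile 2 (tops now [3, 5, 12, 15])
9 → pile 3 (tops now [3, 5, 9, 15])
15 → pile 4 (tops now [3, 5, 9, 15])
9 → pile 3 (tops now [3, 5, 9, 15])
12 → pile 4 (tops now [3, 5, 9, 12])
10 → pile 4 (tops now [3, 5, 9, 10])
11 → new pile 5 (tops now [3, 5, 9, 10, 11])
Five piles.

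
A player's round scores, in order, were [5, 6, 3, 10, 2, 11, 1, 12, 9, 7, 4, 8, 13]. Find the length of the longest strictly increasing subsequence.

Let dp[i] be the length of the longest such subsequence ending at index i:
i:      1  2  3  4  5  6  7  8  9 10 11 12 13
a[i]:   5  6  3 10  2 11  1 12  9  7  4  8 13
dp:     1  2  1  3  1  4  1  5  3  3  2  4  6
Maximum dp value is 6.

6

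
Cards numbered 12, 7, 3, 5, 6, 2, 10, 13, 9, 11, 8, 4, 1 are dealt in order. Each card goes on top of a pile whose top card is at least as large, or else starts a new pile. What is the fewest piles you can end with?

The minimum number of non-increasing subsequences covering a sequence equals the length of its longest strictly increasing subsequence.
LIS length is 5 (e.g. 3, 5, 6, 10, 13), so 5 piles are needed.

5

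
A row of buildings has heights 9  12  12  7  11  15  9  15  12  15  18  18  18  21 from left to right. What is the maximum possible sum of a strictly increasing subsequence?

Let S[i] be the best sum of a strictly increasing subsequence ending at i:
i:      1  2  3  4  5  6  7  8  9 10 11 12 13 14
a[i]:   9 12 12  7 11 15  9 15 12 15 18 18 18 21
S:      9 21 21  7 20 36 16 36 32 47 65 65 65 86
Maximum is 86 (e.g. 9 + 11 + 12 + 15 + 18 + 21).

86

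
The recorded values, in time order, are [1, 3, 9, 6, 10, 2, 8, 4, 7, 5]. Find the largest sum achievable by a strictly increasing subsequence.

Let S[i] be the best sum of a strictly increasing subsequence ending at i:
i:      1  2  3  4  5  6  7  8  9 10
a[i]:   1  3  9  6 10  2  8  4  7  5
S:      1  4 13 10 23  3 18  8 17 13
Maximum is 23 (e.g. 1 + 3 + 9 + 10).

23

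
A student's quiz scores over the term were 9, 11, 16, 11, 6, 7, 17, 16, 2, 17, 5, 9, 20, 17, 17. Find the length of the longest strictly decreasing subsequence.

Negate each value so 'decreasing' becomes 'increasing', then run patience tails on the negated sequence:
-9 → extends → [-9]
-11 → replaces -9 → [-11]
-16 → replaces -11 → [-16]
-11 → extends → [-16, -11]
-6 → extends → [-16, -11, -6]
-7 → replaces -6 → [-16, -11, -7]
-17 → replaces -16 → [-17, -11, -7]
-16 → replaces -11 → [-17, -16, -7]
-2 → extends → [-17, -16, -7, -2]
-17 → already a tail → [-17, -16, -7, -2]
-5 → replaces -2 → [-17, -16, -7, -5]
-9 → replaces -7 → [-17, -16, -9, -5]
-20 → replaces -17 → [-20, -16, -9, -5]
-17 → replaces -16 → [-20, -17, -9, -5]
-17 → already a tail → [-20, -17, -9, -5]
Four tails, so the longest strictly decreasing subsequence of the original has length 4.

4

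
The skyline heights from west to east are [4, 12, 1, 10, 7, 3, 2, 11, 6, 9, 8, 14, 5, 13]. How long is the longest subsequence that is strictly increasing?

5

Let dp[i] be the length of the longest such subsequence ending at index i:
i:      1  2  3  4  5  6  7  8  9 10 11 12 13 14
a[i]:   4 12  1 10  7  3  2 11  6  9  8 14  5 13
dp:     1  2  1  2  2  2  2  3  3  4  4  5  3  5
Maximum dp value is 5.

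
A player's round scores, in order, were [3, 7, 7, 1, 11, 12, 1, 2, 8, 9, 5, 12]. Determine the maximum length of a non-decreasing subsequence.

6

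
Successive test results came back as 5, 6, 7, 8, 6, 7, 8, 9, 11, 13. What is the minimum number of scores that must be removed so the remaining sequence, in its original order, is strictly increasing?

Fewest deletions = n − (longest strictly increasing subsequence).
i:      1  2  3  4  5  6  7  8  9 10
a[i]:   5  6  7  8  6  7  8  9 11 13
dp:     1  2  3  4  2  3  4  5  6  7
max dp = 7, so deletions = 10 − 7 = 3.

3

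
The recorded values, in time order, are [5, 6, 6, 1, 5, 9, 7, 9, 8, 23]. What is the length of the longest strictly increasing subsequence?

5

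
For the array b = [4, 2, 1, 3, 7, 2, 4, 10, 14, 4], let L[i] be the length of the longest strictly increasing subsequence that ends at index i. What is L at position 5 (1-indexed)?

3

dp[i] = 1 + max{dp[j] : j<i, b[j]<b[i]} (or 1 if no such j):
i:      1  2  3  4  5  6  7  8  9 10
b[i]:   4  2  1  3  7  2  4 10 14  4
dp:     1  1  1  2  3  2  3  4  5  3
At index 5 the value is 3.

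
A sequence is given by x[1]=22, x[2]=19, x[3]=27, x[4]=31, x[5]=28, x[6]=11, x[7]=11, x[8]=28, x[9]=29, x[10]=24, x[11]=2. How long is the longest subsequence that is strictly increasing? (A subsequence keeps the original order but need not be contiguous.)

Let dp[i] be the length of the longest such subsequence ending at index i:
i:      1  2  3  4  5  6  7  8  9 10 11
x[i]:  22 19 27 31 28 11 11 28 29 24  2
dp:     1  1  2  3  3  1  1  3  4  2  1
Maximum dp value is 4.

4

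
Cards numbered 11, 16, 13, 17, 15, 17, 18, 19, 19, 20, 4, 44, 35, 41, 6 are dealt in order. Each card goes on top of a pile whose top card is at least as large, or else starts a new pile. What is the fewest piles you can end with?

9

The minimum number of non-increasing subsequences covering a sequence equals the length of its longest strictly increasing subsequence.
LIS length is 9 (e.g. 11, 13, 15, 17, 18, 19, 20, 35, 41), so 9 piles are needed.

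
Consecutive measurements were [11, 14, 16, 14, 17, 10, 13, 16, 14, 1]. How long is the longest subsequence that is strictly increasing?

Track the smallest tail for each achievable length (strict):
11 → extends → [11]
14 → extends → [11, 14]
16 → extends → [11, 14, 16]
14 → already a tail → [11, 14, 16]
17 → extends → [11, 14, 16, 17]
10 → replaces 11 → [10, 14, 16, 17]
13 → replaces 14 → [10, 13, 16, 17]
16 → already a tail → [10, 13, 16, 17]
14 → replaces 16 → [10, 13, 14, 17]
1 → replaces 10 → [1, 13, 14, 17]
Four tails, so the longest strictly increasing subsequence has length 4 (e.g. 11, 14, 16, 17).

4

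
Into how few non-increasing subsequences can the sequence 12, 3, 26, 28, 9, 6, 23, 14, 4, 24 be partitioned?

4

The minimum number of non-increasing subsequences covering a sequence equals the length of its longest strictly increasing subsequence.
LIS length is 4 (e.g. 3, 9, 23, 24), so 4 piles are needed.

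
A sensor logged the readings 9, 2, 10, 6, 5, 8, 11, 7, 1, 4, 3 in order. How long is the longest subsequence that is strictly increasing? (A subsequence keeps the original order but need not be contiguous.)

4

Let dp[i] be the length of the longest such subsequence ending at index i:
i:      1  2  3  4  5  6  7  8  9 10 11
a[i]:   9  2 10  6  5  8 11  7  1  4  3
dp:     1  1  2  2  2  3  4  3  1  2  2
Maximum dp value is 4.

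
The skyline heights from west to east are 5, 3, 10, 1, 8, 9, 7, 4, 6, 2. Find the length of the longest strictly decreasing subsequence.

5

Negate each value so 'decreasing' becomes 'increasing', then run patience tails on the negated sequence:
-5 → extends → [-5]
-3 → extends → [-5, -3]
-10 → replaces -5 → [-10, -3]
-1 → extends → [-10, -3, -1]
-8 → replaces -3 → [-10, -8, -1]
-9 → replaces -8 → [-10, -9, -1]
-7 → replaces -1 → [-10, -9, -7]
-4 → extends → [-10, -9, -7, -4]
-6 → replaces -4 → [-10, -9, -7, -6]
-2 → extends → [-10, -9, -7, -6, -2]
Five tails, so the longest strictly decreasing subsequence of the original has length 5.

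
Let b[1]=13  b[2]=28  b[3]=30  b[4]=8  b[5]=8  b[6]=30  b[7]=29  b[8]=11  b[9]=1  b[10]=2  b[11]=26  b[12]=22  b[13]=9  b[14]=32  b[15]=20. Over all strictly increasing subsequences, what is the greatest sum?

Let S[i] be the best sum of a strictly increasing subsequence ending at i:
i:       1   2   3   4   5   6   7   8   9  10  11  12  13  14  15
b[i]:   13  28  30   8   8  30  29  11   1   2  26  22   9  32  20
S:      13  41  71   8   8  71  70  19   1   3  45  41  17 103  39
Maximum is 103 (e.g. 13 + 28 + 30 + 32).

103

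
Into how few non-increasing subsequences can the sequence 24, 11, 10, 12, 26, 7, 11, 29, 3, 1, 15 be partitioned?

Place each on the leftmost legal pile:
24 → new pile 1 (tops now [24])
11 → pile 1 (tops now [11])
10 → pile 1 (tops now [10])
12 → new pile 2 (tops now [10, 12])
26 → new pile 3 (tops now [10, 12, 26])
7 → pile 1 (tops now [7, 12, 26])
11 → pile 2 (tops now [7, 11, 26])
29 → new pile 4 (tops now [7, 11, 26, 29])
3 → pile 1 (tops now [3, 11, 26, 29])
1 → pile 1 (tops now [1, 11, 26, 29])
15 → pile 3 (tops now [1, 11, 15, 29])
Four piles.

4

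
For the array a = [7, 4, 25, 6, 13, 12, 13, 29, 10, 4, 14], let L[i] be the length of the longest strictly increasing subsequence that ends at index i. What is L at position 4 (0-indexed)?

3

dp[i] = 1 + max{dp[j] : j<i, a[j]<a[i]} (or 1 if no such j):
i:      0  1  2  3  4  5  6  7  8  9 10
a[i]:   7  4 25  6 13 12 13 29 10  4 14
dp:     1  1  2  2  3  3  4  5  3  1  5
At index 4 the value is 3.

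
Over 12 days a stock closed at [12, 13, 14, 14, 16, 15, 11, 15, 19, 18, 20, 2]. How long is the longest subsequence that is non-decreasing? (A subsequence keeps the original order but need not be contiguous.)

8

Let dp[i] be the length of the longest such subsequence ending at index i:
i:      1  2  3  4  5  6  7  8  9 10 11 12
a[i]:  12 13 14 14 16 15 11 15 19 18 20  2
dp:     1  2  3  4  5  5  1  6  7  7  8  1
Maximum dp value is 8.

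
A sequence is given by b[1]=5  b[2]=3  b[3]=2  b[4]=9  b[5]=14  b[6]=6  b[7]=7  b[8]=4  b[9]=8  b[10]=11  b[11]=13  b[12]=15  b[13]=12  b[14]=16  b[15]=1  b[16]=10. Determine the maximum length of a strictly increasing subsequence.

8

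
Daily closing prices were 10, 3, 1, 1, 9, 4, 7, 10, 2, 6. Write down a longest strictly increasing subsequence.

Patience tails give the LIS length; then backtrack through the dp parents:
10 → extends → [10]
3 → replaces 10 → [3]
1 → replaces 3 → [1]
1 → already a tail → [1]
9 → extends → [1, 9]
4 → replaces 9 → [1, 4]
7 → extends → [1, 4, 7]
10 → extends → [1, 4, 7, 10]
2 → replaces 4 → [1, 2, 7, 10]
6 → replaces 7 → [1, 2, 6, 10]
Length 4; one witness is 3, 4, 7, 10.

3, 4, 7, 10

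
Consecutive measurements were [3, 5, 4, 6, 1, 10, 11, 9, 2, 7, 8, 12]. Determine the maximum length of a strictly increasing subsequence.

Let dp[i] be the length of the longest such subsequence ending at index i:
i:      1  2  3  4  5  6  7  8  9 10 11 12
a[i]:   3  5  4  6  1 10 11  9  2  7  8 12
dp:     1  2  2  3  1  4  5  4  2  4  5  6
Maximum dp value is 6.

6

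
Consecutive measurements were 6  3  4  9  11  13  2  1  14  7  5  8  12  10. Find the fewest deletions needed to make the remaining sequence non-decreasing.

8

Fewest deletions = n − (longest non-decreasing subsequence).
i:      1  2  3  4  5  6  7  8  9 10 11 12 13 14
a[i]:   6  3  4  9 11 13  2  1 14  7  5  8 12 10
dp:     1  1  2  3  4  5  1  1  6  3  3  4  5  5
max dp = 6, so deletions = 14 − 6 = 8.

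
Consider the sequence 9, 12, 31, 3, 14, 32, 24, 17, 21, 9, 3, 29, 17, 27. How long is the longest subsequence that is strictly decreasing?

5

Negate each value so 'decreasing' becomes 'increasing', then run patience tails on the negated sequence:
-9 → extends → [-9]
-12 → replaces -9 → [-12]
-31 → replaces -12 → [-31]
-3 → extends → [-31, -3]
-14 → replaces -3 → [-31, -14]
-32 → replaces -31 → [-32, -14]
-24 → replaces -14 → [-32, -24]
-17 → extends → [-32, -24, -17]
-21 → replaces -17 → [-32, -24, -21]
-9 → extends → [-32, -24, -21, -9]
-3 → extends → [-32, -24, -21, -9, -3]
-29 → replaces -24 → [-32, -29, -21, -9, -3]
-17 → replaces -9 → [-32, -29, -21, -17, -3]
-27 → replaces -21 → [-32, -29, -27, -17, -3]
Five tails, so the longest strictly decreasing subsequence of the original has length 5.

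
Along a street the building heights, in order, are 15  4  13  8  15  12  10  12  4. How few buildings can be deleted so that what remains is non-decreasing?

Fewest deletions = n − (longest non-decreasing subsequence).
Patience tails:
15 → extends → [15]
4 → replaces 15 → [4]
13 → extends → [4, 13]
8 → replaces 13 → [4, 8]
15 → extends → [4, 8, 15]
12 → replaces 15 → [4, 8, 12]
10 → replaces 12 → [4, 8, 10]
12 → extends → [4, 8, 10, 12]
4 → replaces 8 → [4, 4, 10, 12]
Longest non-decreasing subsequence has length 4, so deletions = 9 − 4 = 5.

5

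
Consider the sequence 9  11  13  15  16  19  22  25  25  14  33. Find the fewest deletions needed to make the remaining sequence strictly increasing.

Fewest deletions = n − (longest strictly increasing subsequence).
i:      1  2  3  4  5  6  7  8  9 10 11
a[i]:   9 11 13 15 16 19 22 25 25 14 33
dp:     1  2  3  4  5  6  7  8  8  4  9
max dp = 9, so deletions = 11 − 9 = 2.

2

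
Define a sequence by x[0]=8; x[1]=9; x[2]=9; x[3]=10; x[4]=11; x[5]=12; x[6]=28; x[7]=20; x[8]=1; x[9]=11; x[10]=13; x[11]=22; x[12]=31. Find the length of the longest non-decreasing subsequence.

Let dp[i] be the length of the longest such subsequence ending at index i:
i:      0  1  2  3  4  5  6  7  8  9 10 11 12
x[i]:   8  9  9 10 11 12 28 20  1 11 13 22 31
dp:     1  2  3  4  5  6  7  7  1  6  7  8  9
Maximum dp value is 9.

9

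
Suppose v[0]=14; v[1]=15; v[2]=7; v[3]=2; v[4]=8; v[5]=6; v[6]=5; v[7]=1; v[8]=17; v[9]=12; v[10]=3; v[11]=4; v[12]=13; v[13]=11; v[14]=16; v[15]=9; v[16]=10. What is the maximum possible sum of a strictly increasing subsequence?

56

Let S[i] be the best sum of a strictly increasing subsequence ending at i:
i:      0  1  2  3  4  5  6  7  8  9 10 11 12 13 14 15 16
v[i]:  14 15  7  2  8  6  5  1 17 12  3  4 13 11 16  9 10
S:     14 29  7  2 15  8  7  1 46 27  5  9 40 26 56 24 34
Maximum is 56 (e.g. 7 + 8 + 12 + 13 + 16).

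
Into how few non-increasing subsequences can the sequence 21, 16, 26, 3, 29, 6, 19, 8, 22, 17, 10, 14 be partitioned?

5

Place each on the leftmost legal pile:
21 → new pile 1 (tops now [21])
16 → pile 1 (tops now [16])
26 → new pile 2 (tops now [16, 26])
3 → pile 1 (tops now [3, 26])
29 → new pile 3 (tops now [3, 26, 29])
6 → pile 2 (tops now [3, 6, 29])
19 → pile 3 (tops now [3, 6, 19])
8 → pile 3 (tops now [3, 6, 8])
22 → new pile 4 (tops now [3, 6, 8, 22])
17 → pile 4 (tops now [3, 6, 8, 17])
10 → pile 4 (tops now [3, 6, 8, 10])
14 → new pile 5 (tops now [3, 6, 8, 10, 14])
Five piles.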